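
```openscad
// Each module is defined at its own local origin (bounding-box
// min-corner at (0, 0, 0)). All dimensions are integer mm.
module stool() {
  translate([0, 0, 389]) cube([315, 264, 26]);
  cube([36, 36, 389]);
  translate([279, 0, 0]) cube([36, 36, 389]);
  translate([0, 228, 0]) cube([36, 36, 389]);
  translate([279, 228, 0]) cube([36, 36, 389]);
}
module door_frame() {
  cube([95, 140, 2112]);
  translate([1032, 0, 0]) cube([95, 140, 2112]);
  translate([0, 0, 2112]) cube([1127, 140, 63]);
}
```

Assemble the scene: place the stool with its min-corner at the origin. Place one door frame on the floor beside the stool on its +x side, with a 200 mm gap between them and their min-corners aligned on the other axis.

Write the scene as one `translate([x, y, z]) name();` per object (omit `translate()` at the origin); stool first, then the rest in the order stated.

stool();
translate([515, 0, 0]) door_frame();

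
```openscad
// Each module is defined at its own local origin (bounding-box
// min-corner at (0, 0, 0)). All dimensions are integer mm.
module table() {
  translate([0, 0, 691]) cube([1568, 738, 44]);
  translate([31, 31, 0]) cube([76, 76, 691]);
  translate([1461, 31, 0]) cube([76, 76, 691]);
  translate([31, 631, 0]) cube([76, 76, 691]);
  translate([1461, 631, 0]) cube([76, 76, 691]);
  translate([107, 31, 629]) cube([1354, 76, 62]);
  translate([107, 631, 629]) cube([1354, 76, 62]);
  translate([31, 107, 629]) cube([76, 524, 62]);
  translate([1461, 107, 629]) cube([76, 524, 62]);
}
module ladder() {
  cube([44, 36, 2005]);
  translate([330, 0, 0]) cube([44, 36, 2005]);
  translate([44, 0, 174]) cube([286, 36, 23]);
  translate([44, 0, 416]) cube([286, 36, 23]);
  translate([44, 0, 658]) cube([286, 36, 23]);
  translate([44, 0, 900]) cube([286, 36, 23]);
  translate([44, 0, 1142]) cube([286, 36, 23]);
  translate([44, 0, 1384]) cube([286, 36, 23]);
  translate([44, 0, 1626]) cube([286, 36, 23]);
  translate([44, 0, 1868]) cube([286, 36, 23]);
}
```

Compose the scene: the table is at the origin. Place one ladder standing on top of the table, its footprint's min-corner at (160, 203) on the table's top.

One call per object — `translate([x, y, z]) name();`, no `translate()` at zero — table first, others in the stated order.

table();
translate([160, 203, 735]) ladder();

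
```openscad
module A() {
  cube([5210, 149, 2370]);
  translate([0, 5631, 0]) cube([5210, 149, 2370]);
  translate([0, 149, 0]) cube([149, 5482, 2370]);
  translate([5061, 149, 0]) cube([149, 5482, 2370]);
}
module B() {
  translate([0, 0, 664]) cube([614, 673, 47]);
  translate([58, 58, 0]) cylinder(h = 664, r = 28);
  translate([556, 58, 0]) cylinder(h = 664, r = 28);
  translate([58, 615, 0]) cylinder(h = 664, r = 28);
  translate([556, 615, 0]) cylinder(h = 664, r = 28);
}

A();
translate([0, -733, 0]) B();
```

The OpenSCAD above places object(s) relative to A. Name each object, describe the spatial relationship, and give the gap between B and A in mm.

A is a house frame. B is a table. The table is on the floor beside the house frame on its −y side. The gap between the table and the house frame is 60 mm.

The table's nearest face is 60 mm from the house frame's −y face.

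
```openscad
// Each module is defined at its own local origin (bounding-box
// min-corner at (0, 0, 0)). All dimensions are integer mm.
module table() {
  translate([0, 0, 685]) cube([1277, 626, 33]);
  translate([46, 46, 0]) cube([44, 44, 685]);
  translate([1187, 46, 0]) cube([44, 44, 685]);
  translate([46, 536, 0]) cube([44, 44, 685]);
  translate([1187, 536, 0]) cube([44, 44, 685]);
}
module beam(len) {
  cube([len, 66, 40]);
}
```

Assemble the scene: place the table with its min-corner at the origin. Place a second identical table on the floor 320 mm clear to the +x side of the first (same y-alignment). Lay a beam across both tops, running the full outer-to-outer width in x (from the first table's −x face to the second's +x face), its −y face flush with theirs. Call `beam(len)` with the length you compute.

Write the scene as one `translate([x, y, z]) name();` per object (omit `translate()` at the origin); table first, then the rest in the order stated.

table();
translate([1597, 0, 0]) table();
translate([0, 0, 718]) beam(2874);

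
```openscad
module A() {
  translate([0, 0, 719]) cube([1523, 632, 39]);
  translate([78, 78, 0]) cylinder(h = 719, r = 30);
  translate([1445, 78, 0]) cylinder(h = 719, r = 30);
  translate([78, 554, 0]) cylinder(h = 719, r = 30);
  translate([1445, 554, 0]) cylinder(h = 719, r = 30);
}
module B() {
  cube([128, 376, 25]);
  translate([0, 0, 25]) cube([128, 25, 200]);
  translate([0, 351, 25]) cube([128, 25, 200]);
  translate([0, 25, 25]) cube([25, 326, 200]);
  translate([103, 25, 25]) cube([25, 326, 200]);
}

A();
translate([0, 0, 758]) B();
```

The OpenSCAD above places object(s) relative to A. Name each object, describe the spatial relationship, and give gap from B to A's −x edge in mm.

A is a table. B is an open box. The open box is on top of the table. The gap from the open box to the table's −x edge is 0 mm.

The open box's min-x is at 0; the table's min-x is 0; gap = 0 mm.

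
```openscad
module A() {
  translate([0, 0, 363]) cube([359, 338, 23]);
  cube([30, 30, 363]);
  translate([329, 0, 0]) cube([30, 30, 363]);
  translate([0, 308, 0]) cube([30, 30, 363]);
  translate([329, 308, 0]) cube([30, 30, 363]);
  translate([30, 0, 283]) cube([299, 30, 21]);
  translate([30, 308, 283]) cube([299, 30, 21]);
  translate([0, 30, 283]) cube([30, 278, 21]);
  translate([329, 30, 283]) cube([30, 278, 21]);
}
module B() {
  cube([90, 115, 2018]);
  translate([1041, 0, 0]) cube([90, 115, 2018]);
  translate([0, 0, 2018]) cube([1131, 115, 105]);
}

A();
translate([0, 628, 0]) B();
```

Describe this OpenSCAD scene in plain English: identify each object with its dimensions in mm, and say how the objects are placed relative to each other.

A is a four-legged stool. The seat is a 359×338×23 mm slab whose top surface is at z = 386 mm; four square legs, each 30×30 mm in cross-section, run from the floor (z = 0) to the underside of the seat, each flush with a corner of the seat. Four stretchers, 30 mm wide and 21 mm tall, connect adjacent legs with their undersides at z = 283 mm, each running between the inner faces of the legs it joins and aligned with the legs' outer faces on the other axis.

B is a rectangular door frame: two vertical jambs of 90×115 mm section, 2018 mm tall, with a clear opening 951 mm wide between their inner faces. A header 105 mm tall and 115 mm deep lies on top of the jambs and spans the full outside width.

The door frame is on the floor beside the stool on its +y side.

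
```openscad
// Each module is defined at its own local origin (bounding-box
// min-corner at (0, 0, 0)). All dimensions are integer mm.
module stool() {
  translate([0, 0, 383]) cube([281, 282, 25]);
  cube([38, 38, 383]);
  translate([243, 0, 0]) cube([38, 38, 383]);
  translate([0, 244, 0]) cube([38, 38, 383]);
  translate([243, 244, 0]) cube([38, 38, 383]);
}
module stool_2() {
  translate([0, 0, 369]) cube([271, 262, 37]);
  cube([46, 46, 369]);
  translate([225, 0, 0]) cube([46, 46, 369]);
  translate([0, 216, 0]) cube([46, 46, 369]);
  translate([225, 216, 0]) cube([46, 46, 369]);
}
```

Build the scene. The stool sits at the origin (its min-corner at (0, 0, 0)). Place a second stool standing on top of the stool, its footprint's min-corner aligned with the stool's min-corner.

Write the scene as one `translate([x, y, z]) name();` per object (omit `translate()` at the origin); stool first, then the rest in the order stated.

stool();
translate([0, 0, 408]) stool_2();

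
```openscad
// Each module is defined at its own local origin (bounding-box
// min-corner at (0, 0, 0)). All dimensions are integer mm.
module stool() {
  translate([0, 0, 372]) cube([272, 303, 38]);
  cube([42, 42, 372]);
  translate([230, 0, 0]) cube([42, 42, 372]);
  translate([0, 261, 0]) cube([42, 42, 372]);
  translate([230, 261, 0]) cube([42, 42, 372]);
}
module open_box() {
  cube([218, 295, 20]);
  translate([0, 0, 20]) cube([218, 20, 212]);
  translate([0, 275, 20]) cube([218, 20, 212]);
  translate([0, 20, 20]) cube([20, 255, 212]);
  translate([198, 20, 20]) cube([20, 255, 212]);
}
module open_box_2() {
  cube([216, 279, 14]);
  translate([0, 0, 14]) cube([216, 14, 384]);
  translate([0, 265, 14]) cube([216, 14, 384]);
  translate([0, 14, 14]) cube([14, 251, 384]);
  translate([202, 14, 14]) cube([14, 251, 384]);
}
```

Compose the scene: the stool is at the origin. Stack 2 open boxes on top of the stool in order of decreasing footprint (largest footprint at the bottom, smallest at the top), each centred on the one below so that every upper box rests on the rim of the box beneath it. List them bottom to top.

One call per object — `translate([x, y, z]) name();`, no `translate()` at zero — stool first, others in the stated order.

stool();
translate([27, 4, 410]) open_box();
translate([28, 12, 642]) open_box_2();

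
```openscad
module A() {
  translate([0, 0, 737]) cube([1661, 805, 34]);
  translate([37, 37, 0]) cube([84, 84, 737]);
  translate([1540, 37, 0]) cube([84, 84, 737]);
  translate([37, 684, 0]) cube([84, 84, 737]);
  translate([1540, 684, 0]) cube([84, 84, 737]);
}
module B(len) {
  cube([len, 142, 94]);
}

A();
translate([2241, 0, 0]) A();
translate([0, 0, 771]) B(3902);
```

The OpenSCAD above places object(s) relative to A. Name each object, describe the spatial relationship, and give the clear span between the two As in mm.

A is a table. B is a beam. A beam spans the tops of two tables. The clear span between the two tables is 580 mm.

Second table starts at x = 2241; first ends at x = 1661; clear span = 2241 − 1661 = 580 mm.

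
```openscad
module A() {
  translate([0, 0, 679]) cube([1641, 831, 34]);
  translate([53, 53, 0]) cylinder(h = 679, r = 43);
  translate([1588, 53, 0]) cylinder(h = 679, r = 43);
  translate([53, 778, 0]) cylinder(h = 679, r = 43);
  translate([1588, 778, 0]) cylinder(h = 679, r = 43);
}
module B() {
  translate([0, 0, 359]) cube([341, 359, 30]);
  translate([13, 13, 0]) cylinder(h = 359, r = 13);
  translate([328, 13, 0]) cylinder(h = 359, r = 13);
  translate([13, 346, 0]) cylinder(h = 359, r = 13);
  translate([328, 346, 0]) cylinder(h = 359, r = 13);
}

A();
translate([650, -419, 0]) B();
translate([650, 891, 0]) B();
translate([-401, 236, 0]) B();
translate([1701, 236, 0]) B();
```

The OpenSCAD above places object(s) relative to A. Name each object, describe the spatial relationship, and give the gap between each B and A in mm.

Each stool's nearest face is 60 mm from the table's bounding box.

A is a table. B is a stool. Four stools sit around the table at the −y, +y, −x, +x sides. The gap between each stool and the table is 60 mm.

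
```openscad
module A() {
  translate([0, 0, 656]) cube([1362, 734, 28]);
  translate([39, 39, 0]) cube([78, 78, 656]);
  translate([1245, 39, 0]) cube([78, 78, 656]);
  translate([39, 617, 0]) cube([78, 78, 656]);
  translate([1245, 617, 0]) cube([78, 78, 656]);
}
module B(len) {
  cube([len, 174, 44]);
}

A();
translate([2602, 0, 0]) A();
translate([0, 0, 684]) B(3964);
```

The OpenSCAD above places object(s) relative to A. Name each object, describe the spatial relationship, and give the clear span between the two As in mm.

Second table starts at x = 2602; first ends at x = 1362; clear span = 2602 − 1362 = 1240 mm.

A is a table. B is a beam. A beam spans the tops of two tables. The clear span between the two tables is 1240 mm.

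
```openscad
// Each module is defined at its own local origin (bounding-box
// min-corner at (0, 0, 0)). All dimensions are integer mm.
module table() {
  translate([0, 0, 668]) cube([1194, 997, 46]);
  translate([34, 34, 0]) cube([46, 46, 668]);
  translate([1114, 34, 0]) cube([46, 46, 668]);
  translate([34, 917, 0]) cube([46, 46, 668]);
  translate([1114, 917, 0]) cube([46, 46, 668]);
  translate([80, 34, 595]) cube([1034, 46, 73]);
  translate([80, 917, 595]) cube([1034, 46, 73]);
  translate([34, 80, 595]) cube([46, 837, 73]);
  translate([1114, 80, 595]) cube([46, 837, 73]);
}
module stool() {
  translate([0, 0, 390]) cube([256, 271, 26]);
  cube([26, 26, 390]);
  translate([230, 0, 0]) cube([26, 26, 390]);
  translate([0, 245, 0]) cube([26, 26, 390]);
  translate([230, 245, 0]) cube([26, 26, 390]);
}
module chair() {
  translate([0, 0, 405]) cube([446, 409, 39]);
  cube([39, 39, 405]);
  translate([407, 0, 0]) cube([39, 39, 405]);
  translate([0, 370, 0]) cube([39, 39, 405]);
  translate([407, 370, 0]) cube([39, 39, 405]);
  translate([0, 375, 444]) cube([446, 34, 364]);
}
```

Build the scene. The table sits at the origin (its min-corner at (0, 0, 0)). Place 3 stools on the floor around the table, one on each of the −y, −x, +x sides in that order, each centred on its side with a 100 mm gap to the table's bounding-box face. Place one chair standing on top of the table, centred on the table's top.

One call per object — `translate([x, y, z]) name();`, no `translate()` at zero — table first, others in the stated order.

table();
translate([469, -371, 0]) stool();
translate([-356, 363, 0]) stool();
translate([1294, 363, 0]) stool();
translate([374, 294, 714]) chair();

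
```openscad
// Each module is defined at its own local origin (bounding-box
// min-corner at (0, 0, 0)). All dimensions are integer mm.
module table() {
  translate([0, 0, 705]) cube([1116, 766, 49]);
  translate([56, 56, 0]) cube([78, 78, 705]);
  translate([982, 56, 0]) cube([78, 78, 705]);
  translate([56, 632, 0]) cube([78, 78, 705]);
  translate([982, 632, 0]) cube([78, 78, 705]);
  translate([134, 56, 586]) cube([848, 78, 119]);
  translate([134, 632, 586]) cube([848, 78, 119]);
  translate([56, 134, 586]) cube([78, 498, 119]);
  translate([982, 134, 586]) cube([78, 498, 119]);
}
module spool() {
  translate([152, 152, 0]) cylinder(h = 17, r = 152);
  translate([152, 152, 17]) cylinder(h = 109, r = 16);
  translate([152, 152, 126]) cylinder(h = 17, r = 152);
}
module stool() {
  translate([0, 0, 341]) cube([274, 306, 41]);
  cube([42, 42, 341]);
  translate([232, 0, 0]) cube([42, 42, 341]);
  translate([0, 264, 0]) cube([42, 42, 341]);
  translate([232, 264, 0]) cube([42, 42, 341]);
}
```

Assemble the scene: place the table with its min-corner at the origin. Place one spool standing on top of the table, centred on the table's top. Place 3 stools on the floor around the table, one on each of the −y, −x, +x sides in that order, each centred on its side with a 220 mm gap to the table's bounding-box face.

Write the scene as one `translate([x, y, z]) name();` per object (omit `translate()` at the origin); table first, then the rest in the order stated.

table();
translate([406, 231, 754]) spool();
translate([421, -526, 0]) stool();
translate([-494, 230, 0]) stool();
translate([1336, 230, 0]) stool();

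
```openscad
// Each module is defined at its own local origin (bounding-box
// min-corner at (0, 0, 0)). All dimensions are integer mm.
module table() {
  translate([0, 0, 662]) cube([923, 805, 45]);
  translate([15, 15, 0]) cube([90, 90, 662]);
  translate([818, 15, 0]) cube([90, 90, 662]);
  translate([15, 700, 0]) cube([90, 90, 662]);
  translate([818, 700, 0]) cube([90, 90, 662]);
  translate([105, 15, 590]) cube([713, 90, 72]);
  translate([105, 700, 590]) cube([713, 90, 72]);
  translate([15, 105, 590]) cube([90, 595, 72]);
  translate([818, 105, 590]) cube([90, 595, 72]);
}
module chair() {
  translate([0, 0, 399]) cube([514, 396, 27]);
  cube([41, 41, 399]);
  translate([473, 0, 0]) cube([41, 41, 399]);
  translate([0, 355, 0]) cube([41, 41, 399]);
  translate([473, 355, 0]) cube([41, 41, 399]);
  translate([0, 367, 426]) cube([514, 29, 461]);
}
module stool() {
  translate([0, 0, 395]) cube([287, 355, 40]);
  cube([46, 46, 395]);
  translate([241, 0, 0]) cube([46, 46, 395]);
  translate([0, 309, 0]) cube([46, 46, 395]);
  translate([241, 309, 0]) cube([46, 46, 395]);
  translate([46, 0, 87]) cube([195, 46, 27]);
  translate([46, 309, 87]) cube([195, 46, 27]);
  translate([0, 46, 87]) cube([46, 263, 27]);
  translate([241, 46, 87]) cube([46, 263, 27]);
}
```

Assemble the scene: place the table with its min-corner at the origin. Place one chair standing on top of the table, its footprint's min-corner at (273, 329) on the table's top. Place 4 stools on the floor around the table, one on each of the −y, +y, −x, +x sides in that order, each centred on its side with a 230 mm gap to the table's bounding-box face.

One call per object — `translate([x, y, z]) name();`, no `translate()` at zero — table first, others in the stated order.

table();
translate([273, 329, 707]) chair();
translate([318, -585, 0]) stool();
translate([318, 1035, 0]) stool();
translate([-517, 225, 0]) stool();
translate([1153, 225, 0]) stool();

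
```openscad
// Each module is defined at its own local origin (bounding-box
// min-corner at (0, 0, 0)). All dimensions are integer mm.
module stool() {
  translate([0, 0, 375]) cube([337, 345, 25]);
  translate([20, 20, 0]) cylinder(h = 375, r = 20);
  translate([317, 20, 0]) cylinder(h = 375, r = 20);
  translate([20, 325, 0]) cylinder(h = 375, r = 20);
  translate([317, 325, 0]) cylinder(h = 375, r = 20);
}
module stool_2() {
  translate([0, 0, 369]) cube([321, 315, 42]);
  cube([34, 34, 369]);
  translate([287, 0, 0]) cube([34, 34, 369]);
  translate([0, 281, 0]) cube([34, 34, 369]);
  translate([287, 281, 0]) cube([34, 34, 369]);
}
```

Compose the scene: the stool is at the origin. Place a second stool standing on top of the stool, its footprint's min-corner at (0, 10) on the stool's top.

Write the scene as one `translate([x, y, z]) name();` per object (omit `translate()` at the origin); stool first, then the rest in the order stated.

stool();
translate([0, 10, 400]) stool_2();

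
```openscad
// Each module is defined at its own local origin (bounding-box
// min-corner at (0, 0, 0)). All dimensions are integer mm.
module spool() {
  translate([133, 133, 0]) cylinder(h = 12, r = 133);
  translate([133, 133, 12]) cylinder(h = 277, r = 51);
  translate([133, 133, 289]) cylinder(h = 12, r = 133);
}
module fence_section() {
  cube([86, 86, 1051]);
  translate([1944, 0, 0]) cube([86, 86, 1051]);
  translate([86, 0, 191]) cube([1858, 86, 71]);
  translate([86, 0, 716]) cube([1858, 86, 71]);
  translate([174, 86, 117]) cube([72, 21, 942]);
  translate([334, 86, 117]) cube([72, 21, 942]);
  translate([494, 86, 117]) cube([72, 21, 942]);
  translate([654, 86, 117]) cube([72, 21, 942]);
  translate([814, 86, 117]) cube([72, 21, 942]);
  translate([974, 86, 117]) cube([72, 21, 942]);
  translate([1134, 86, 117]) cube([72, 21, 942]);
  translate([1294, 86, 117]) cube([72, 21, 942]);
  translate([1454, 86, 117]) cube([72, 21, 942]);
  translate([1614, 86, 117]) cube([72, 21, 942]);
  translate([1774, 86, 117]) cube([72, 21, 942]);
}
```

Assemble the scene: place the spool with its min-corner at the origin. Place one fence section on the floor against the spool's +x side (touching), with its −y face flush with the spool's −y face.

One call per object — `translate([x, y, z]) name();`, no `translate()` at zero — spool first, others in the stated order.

spool();
translate([266, 0, 0]) fence_section();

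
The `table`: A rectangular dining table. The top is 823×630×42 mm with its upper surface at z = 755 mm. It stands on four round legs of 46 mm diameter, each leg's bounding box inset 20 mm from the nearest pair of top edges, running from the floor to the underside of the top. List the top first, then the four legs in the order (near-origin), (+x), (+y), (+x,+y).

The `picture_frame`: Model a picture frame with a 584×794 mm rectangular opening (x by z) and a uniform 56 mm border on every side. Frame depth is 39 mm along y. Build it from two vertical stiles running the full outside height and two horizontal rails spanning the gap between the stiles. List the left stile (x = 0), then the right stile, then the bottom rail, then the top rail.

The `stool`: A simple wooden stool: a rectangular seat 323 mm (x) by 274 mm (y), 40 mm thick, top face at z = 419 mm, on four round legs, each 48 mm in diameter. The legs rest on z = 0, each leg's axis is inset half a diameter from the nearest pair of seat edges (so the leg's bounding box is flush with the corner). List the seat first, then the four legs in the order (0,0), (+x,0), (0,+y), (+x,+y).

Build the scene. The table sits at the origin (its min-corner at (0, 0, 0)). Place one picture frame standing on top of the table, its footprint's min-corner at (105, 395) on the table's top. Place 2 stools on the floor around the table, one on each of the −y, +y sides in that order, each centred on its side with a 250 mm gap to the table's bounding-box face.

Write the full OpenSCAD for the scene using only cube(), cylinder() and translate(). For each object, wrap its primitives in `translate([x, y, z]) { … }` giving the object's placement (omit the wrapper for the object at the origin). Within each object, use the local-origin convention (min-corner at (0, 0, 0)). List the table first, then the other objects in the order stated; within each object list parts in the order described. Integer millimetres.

translate([0, 0, 713]) cube([823, 630, 42]);
translate([43, 43, 0]) cylinder(h = 713, r = 23);
translate([780, 43, 0]) cylinder(h = 713, r = 23);
translate([43, 587, 0]) cylinder(h = 713, r = 23);
translate([780, 587, 0]) cylinder(h = 713, r = 23);
translate([105, 395, 755]) {
  cube([56, 39, 906]);
  translate([640, 0, 0]) cube([56, 39, 906]);
  translate([56, 0, 0]) cube([584, 39, 56]);
  translate([56, 0, 850]) cube([584, 39, 56]);
}
translate([250, -524, 0]) {
  translate([0, 0, 379]) cube([323, 274, 40]);
  translate([24, 24, 0]) cylinder(h = 379, r = 24);
  translate([299, 24, 0]) cylinder(h = 379, r = 24);
  translate([24, 250, 0]) cylinder(h = 379, r = 24);
  translate([299, 250, 0]) cylinder(h = 379, r = 24);
}
translate([250, 880, 0]) {
  translate([0, 0, 379]) cube([323, 274, 40]);
  translate([24, 24, 0]) cylinder(h = 379, r = 24);
  translate([299, 24, 0]) cylinder(h = 379, r = 24);
  translate([24, 250, 0]) cylinder(h = 379, r = 24);
  translate([299, 250, 0]) cylinder(h = 379, r = 24);
}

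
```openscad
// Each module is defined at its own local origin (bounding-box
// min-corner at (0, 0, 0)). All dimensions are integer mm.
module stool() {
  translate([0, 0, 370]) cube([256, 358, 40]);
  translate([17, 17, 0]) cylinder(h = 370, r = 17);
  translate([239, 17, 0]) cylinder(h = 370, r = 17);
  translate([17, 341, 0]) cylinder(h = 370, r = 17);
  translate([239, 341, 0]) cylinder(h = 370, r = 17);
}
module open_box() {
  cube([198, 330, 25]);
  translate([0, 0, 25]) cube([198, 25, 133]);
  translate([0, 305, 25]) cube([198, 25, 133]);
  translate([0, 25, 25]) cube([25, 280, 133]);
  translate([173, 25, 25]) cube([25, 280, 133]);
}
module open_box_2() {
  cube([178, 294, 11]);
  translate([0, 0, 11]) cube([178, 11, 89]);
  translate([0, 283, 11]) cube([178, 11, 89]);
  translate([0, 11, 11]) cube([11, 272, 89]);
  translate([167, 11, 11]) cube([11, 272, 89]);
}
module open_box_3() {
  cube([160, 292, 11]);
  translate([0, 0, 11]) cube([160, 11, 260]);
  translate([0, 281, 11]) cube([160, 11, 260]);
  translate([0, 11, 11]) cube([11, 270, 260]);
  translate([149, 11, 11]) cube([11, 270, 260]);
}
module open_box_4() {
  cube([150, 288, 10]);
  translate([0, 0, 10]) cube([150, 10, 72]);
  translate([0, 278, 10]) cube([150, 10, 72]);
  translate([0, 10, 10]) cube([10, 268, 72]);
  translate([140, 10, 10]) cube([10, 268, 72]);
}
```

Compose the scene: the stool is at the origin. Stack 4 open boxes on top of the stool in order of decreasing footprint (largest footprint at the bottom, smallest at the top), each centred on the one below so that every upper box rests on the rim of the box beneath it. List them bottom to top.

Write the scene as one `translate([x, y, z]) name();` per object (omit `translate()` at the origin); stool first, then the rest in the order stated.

stool();
translate([29, 14, 410]) open_box();
translate([39, 32, 568]) open_box_2();
translate([48, 33, 668]) open_box_3();
translate([53, 35, 939]) open_box_4();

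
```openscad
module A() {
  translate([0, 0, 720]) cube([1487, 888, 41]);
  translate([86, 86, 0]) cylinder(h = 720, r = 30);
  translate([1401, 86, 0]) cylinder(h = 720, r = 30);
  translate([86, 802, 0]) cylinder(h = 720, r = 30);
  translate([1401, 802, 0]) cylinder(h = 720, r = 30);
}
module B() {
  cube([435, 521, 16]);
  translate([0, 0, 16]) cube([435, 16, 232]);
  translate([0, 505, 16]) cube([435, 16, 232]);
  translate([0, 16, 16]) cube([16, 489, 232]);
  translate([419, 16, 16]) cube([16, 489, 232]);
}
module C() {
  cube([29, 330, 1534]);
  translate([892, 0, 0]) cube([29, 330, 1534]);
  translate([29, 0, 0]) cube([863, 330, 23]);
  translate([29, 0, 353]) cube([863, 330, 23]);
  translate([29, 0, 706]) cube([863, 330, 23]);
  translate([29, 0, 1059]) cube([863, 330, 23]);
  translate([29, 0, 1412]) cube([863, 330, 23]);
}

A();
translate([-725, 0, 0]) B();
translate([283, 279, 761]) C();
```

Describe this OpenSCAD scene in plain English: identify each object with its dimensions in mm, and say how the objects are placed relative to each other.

A is a rectangular dining table. The top is 1487×888×41 mm with its upper surface at z = 761 mm. It stands on four round legs of 60 mm diameter, each leg's bounding box inset 56 mm from the nearest pair of top edges, running from the floor to the underside of the top.

B is an open-topped rectangular box: outside dimensions 435×521×248 mm, with a uniform wall and base thickness of 16 mm. The base is a full 435×521 slab on the floor; four walls sit on top of the base. The front and back walls (the −y and +y sides) span the full width; the two side walls fit between them.

C is a bookshelf 921 mm wide overall, 330 mm deep and 1534 mm tall. The two sides are 29 mm thick vertical panels. 5 horizontal shelves of 23 mm thickness span between the inner faces of the sides; the lowest shelf sits on the floor and shelves are stacked with a clear vertical gap of 330 mm between each pair.

The open box is on the floor beside the table on its −x side. The bookshelf is on top of the table, centred.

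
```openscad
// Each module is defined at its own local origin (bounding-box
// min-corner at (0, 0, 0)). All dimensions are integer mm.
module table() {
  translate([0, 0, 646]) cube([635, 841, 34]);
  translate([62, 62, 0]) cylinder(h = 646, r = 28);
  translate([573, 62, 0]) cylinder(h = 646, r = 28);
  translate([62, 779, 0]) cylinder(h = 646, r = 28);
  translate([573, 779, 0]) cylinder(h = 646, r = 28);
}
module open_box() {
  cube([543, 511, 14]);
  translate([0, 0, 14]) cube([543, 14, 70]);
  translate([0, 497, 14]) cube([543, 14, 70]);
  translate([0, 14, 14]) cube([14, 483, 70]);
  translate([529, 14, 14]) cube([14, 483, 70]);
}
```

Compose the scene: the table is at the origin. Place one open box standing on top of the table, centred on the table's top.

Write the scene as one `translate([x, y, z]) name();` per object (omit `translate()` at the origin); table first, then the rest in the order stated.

table();
translate([46, 165, 680]) open_box();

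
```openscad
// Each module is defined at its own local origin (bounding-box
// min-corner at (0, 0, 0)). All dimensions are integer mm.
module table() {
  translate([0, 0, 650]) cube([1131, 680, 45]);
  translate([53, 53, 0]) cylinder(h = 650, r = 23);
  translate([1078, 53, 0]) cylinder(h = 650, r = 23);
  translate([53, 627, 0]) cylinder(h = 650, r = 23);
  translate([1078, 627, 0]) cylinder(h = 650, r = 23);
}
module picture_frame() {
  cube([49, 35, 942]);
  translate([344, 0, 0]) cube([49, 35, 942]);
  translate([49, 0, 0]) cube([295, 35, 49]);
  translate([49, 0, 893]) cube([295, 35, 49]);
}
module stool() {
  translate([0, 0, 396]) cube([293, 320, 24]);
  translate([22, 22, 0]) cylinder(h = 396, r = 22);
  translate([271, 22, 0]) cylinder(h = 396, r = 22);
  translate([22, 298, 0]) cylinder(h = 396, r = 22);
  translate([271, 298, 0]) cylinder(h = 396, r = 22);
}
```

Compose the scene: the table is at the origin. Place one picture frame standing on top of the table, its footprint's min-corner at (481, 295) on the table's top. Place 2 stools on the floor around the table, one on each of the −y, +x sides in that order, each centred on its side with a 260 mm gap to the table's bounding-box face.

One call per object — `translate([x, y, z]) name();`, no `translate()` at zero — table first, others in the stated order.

table();
translate([481, 295, 695]) picture_frame();
translate([419, -580, 0]) stool();
translate([1391, 180, 0]) stool();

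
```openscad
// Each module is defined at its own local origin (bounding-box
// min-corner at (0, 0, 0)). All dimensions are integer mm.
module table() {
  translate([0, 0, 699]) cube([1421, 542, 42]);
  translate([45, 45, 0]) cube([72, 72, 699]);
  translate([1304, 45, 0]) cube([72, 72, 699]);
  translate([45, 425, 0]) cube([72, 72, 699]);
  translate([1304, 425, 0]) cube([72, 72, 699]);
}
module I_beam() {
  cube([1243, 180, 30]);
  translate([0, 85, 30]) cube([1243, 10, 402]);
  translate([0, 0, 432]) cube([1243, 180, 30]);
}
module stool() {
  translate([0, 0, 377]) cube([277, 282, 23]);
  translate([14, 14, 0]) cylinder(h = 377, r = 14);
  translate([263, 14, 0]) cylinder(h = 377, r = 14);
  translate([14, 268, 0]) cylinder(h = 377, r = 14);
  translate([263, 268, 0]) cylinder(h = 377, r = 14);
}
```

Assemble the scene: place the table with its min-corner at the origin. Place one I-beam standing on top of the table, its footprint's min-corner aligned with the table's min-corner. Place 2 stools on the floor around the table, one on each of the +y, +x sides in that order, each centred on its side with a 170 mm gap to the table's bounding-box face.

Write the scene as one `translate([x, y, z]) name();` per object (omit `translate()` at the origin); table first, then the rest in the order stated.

table();
translate([0, 0, 741]) I_beam();
translate([572, 712, 0]) stool();
translate([1591, 130, 0]) stool();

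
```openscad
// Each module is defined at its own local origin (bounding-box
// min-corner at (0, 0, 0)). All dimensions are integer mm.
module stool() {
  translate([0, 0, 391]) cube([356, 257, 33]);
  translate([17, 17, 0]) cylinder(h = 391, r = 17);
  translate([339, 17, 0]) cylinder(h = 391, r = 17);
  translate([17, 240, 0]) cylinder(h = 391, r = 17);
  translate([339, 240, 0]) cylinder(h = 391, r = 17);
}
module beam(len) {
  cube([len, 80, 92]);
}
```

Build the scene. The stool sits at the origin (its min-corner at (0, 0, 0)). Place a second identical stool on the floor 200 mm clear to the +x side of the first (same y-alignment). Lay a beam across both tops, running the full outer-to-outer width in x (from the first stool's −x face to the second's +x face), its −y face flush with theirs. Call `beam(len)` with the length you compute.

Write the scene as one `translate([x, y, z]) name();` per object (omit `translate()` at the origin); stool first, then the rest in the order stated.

stool();
translate([556, 0, 0]) stool();
translate([0, 0, 424]) beam(912);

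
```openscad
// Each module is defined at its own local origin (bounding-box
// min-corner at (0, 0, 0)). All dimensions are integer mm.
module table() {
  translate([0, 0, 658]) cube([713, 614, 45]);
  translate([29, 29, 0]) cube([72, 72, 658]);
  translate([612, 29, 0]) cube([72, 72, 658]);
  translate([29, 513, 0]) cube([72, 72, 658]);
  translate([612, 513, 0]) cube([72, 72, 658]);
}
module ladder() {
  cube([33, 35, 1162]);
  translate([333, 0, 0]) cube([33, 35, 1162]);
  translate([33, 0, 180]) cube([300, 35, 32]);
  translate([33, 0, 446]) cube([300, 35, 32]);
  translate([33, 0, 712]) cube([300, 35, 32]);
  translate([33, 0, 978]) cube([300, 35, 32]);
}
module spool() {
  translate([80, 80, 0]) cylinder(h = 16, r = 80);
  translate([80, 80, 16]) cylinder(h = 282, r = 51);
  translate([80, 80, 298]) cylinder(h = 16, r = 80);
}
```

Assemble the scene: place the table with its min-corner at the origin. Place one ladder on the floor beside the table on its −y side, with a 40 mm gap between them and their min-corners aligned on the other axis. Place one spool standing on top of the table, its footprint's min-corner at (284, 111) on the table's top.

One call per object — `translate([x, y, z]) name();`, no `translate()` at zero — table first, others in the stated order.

table();
translate([0, -75, 0]) ladder();
translate([284, 111, 703]) spool();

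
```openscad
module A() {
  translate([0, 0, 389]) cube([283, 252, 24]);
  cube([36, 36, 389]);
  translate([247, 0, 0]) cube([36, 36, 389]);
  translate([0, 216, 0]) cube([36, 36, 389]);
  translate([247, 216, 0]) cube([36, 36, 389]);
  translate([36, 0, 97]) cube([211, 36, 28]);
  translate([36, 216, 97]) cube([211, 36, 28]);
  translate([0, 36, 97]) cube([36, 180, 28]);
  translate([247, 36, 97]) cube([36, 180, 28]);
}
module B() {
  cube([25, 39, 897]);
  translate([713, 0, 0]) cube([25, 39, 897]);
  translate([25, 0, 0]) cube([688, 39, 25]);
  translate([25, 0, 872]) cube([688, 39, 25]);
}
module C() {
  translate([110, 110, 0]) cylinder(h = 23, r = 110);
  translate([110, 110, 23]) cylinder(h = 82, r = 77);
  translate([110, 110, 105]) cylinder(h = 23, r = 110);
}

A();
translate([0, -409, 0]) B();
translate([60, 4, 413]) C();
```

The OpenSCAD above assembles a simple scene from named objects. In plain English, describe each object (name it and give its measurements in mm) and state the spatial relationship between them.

A is a simple wooden stool: a rectangular seat 283 mm (x) by 252 mm (y), 24 mm thick, top face at z = 413 mm, on four square legs, each 36×36 mm in cross-section. The legs rest on z = 0, each flush with a corner of the seat. Four stretchers, 36 mm wide and 28 mm tall, connect adjacent legs with their undersides at z = 97 mm, each running between the inner faces of the legs it joins and aligned with the legs' outer faces on the other axis.

B is a rectangular picture frame lying in the x–z plane (depth along y). The opening is 688 mm wide (x) by 847 mm tall (z), surrounded by a border 25 mm wide on all four sides. The frame is 39 mm deep and is made of two full-height vertical stiles with two horizontal rails fitted between them.

C is a spool: two coaxial disc flanges of radius 110 mm and thickness 23 mm, joined by a core cylinder of radius 77 mm and height 82 mm. The lower flange rests on z = 0 and the three cylinders share a vertical axis.

The picture frame is on the floor beside the stool on its −y side. The spool is on top of the stool.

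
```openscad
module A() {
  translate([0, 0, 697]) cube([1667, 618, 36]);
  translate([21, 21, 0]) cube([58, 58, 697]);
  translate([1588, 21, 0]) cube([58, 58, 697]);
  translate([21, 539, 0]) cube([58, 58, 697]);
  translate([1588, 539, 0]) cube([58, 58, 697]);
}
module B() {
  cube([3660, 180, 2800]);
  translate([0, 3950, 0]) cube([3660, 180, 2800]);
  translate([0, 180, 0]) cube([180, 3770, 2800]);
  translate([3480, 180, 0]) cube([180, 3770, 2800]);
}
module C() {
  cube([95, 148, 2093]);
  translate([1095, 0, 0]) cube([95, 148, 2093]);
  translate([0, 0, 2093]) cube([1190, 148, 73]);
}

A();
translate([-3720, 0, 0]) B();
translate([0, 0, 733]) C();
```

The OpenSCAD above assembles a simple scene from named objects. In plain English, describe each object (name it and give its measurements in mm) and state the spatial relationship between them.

A is a table: top 1667 mm (x) × 618 mm (y), 36 mm thick, upper face at z = 733 mm, on four 58×58 mm square legs, each inset 21 mm from the nearest pair of top edges, running from z = 0 to the bottom of the top.

B is a box-shaped house frame (walls only): outside footprint 3660×4130 mm, wall height 2800 mm, wall thickness 180 mm. The two y-facing walls run the full x-width; the two x-facing walls fit between the inner faces of the y-facing walls.

C is a rectangular door frame: two vertical jambs of 95×148 mm section, 2093 mm tall, with a clear opening 1000 mm wide between their inner faces. A header 73 mm tall and 148 mm deep lies on top of the jambs and spans the full outside width.

The house frame is on the floor beside the table on its −x side. The door frame is on top of the table.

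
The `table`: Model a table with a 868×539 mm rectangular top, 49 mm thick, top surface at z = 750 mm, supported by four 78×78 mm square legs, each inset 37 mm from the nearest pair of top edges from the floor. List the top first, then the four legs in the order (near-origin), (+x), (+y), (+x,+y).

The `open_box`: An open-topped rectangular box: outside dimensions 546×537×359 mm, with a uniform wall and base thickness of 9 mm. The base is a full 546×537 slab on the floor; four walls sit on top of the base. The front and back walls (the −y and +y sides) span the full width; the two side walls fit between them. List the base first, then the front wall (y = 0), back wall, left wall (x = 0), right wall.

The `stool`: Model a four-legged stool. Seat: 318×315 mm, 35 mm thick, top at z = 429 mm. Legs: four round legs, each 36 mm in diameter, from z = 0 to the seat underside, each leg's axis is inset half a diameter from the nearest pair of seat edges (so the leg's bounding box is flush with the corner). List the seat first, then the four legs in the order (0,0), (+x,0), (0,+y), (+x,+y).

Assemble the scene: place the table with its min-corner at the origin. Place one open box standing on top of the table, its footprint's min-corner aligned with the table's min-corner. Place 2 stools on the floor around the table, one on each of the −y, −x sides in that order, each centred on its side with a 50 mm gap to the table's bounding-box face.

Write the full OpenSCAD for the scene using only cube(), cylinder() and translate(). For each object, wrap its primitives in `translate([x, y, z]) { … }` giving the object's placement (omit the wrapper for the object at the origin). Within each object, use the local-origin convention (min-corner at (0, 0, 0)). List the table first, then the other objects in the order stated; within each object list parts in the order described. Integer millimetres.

translate([0, 0, 701]) cube([868, 539, 49]);
translate([37, 37, 0]) cube([78, 78, 701]);
translate([753, 37, 0]) cube([78, 78, 701]);
translate([37, 424, 0]) cube([78, 78, 701]);
translate([753, 424, 0]) cube([78, 78, 701]);
translate([0, 0, 750]) {
  cube([546, 537, 9]);
  translate([0, 0, 9]) cube([546, 9, 350]);
  translate([0, 528, 9]) cube([546, 9, 350]);
  translate([0, 9, 9]) cube([9, 519, 350]);
  translate([537, 9, 9]) cube([9, 519, 350]);
}
translate([275, -365, 0]) {
  translate([0, 0, 394]) cube([318, 315, 35]);
  translate([18, 18, 0]) cylinder(h = 394, r = 18);
  translate([300, 18, 0]) cylinder(h = 394, r = 18);
  translate([18, 297, 0]) cylinder(h = 394, r = 18);
  translate([300, 297, 0]) cylinder(h = 394, r = 18);
}
translate([-368, 112, 0]) {
  translate([0, 0, 394]) cube([318, 315, 35]);
  translate([18, 18, 0]) cylinder(h = 394, r = 18);
  translate([300, 18, 0]) cylinder(h = 394, r = 18);
  translate([18, 297, 0]) cylinder(h = 394, r = 18);
  translate([300, 297, 0]) cylinder(h = 394, r = 18);
}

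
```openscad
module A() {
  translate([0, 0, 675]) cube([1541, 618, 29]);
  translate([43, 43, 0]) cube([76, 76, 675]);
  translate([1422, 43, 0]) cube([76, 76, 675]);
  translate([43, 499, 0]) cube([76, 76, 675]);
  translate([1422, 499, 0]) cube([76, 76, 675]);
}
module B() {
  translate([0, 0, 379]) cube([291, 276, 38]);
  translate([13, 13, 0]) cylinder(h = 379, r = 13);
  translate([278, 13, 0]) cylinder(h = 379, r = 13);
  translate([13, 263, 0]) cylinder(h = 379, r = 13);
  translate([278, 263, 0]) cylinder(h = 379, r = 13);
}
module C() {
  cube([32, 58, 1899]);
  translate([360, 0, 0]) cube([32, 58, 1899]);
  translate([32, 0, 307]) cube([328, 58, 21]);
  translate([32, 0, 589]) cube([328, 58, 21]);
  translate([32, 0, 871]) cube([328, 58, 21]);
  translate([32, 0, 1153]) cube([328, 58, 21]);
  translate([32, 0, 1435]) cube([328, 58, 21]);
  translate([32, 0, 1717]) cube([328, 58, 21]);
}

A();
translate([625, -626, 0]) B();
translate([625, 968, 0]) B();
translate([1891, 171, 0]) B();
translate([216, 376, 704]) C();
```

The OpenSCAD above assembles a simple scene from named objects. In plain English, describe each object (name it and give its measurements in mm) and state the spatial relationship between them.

A is a rectangular dining table. The top is 1541×618×29 mm with its upper surface at z = 704 mm. It stands on four 76×76 mm square legs, each inset 43 mm from the nearest pair of top edges, running from the floor to the underside of the top.

B is a simple wooden stool: a rectangular seat 291 mm (x) by 276 mm (y), 38 mm thick, top face at z = 417 mm, on four round legs, each 26 mm in diameter. The legs rest on z = 0, each leg's axis is inset half a diameter from the nearest pair of seat edges (so the leg's bounding box is flush with the corner).

C is a straight ladder. Two 32×58 mm vertical rails, 1899 mm tall, stand 392 mm apart (outside-to-outside) with their front faces coplanar on the −y side. 6 rungs, each 58 mm deep and 21 mm tall, span between the inner faces of the rails, front faces flush with the rails. The lowest rung's underside is at z = 307 mm and rungs are spaced 282 mm apart (underside to underside).

Three stools sit around the table at the −y, +y, +x sides. The ladder is on top of the table.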